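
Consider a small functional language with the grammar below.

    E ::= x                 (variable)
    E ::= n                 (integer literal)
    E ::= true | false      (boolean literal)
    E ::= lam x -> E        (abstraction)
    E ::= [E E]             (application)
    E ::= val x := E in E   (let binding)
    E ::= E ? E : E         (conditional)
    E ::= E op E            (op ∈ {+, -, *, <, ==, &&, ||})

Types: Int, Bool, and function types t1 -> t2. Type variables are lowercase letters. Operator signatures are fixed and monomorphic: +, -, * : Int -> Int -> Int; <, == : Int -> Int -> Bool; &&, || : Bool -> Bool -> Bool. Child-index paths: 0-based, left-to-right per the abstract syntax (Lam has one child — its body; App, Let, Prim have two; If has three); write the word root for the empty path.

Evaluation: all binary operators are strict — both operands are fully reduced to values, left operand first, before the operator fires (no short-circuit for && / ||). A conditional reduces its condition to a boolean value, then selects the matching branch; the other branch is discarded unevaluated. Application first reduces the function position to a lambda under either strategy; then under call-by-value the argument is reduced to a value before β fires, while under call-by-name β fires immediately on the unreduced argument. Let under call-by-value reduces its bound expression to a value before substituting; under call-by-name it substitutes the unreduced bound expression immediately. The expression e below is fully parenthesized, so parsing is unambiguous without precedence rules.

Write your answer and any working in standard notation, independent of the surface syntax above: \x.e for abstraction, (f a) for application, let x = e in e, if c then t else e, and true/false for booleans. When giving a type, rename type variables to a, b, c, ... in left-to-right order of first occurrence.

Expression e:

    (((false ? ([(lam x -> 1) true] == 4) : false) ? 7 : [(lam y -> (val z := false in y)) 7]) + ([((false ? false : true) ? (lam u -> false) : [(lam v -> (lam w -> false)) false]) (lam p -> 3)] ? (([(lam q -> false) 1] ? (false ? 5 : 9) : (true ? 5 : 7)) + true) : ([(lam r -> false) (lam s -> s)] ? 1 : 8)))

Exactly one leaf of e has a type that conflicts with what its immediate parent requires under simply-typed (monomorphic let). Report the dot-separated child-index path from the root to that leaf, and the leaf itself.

Answer: 1.1.1 : true

Derivation:
  unify Bool ~ Bool
\x._ : a -> Int
  unify a -> Int ~ Bool -> b
  unify a ~ Bool
  unify Int ~ b
_ _ : Int
  unify Int ~ Int
  unify Int ~ Int
  unify Bool ~ Bool
  unify Bool ~ Bool
let z : Bool
y : c
\y._ : c -> c
  unify c -> c ~ Int -> d
  unify c ~ Int
  unify Int ~ d
_ _ : Int
  unify Int ~ Int
  unify Int ~ Int
  unify Bool ~ Bool
  unify Bool ~ Bool
  unify Bool ~ Bool
\u._ : e -> Bool
\w._ : g -> Bool
\v._ : f -> g -> Bool
  unify f -> g -> Bool ~ Bool -> h
  unify f ~ Bool
  unify g -> Bool ~ h
_ _ : g -> Bool
  unify e -> Bool ~ g -> Bool
  unify e ~ g
  unify Bool ~ Bool
\p._ : i -> Int
  unify g -> Bool ~ (i -> Int) -> j
  unify g ~ i -> Int
  unify Bool ~ j
_ _ : Bool
  unify Bool ~ Bool
\q._ : k -> Bool
  unify k -> Bool ~ Int -> l
  unify k ~ Int
  unify Bool ~ l
_ _ : Bool
  unify Bool ~ Bool
  unify Bool ~ Bool
  unify Int ~ Int
  unify Bool ~ Bool
  unify Int ~ Int
  unify Int ~ Int
  unify Int ~ Int
  unify Bool ~ Int
  FAIL: mismatch Bool ~ Int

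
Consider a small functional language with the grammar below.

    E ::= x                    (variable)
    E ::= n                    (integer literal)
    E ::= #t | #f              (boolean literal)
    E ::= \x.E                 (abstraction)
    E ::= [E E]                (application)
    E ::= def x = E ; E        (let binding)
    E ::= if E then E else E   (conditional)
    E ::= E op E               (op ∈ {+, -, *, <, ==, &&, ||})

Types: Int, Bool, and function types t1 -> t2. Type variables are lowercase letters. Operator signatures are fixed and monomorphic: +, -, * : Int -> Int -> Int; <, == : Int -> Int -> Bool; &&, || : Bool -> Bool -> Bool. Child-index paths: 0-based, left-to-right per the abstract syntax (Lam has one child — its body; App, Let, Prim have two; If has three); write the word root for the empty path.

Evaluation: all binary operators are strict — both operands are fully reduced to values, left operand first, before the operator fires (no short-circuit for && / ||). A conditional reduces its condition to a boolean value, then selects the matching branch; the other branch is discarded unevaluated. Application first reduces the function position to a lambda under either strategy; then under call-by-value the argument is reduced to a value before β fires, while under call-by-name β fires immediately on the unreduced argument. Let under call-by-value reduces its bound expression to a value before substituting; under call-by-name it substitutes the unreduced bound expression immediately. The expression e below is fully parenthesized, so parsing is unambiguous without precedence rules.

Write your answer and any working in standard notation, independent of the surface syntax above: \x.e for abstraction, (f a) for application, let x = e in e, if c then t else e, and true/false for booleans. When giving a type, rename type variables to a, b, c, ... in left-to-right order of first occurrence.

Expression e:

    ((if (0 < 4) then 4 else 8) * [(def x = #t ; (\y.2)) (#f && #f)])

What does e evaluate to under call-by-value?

Answer: 8

Working:
step 0: ((if (0 < 4) then 4 else 8) * ((let x = true in (\y.2)) (false && false)))
step 1: [delta@0.0] ((if true then 4 else 8) * ((let x = true in (\y.2)) (false && false)))
step 2: [if@0] (4 * ((let x = true in (\y.2)) (false && false)))
step 3: [let@1.0] (4 * ((\y.2) (false && false)))
step 4: [delta@1.1] (4 * ((\y.2) false))
step 5: [beta@1] (4 * 2)
step 6: [delta@root] 8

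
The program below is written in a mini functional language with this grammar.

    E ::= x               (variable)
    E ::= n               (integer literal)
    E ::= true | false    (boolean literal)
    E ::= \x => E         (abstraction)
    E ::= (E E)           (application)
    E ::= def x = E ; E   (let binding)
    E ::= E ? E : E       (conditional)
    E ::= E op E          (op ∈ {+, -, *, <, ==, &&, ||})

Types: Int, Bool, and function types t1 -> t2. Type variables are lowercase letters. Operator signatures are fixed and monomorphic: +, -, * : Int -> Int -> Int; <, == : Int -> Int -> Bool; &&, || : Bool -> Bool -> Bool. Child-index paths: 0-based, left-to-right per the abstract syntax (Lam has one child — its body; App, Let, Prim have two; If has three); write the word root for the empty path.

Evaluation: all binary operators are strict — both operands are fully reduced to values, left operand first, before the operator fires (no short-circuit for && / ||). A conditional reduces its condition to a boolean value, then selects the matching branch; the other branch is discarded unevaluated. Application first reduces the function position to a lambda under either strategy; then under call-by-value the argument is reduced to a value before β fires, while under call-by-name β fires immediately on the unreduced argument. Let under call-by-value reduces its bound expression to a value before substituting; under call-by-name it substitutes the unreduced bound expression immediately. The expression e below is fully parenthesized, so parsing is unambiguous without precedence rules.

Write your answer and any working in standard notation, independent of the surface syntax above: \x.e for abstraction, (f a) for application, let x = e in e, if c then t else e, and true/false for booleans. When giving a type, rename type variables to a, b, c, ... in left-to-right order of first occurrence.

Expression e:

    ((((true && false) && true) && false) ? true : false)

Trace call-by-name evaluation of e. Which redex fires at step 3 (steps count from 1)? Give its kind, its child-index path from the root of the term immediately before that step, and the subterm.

Answer: delta at 0 : (false && false)

Derivation:
step 0: (if (((true && false) && true) && false) then true else false)
step 1: [delta@0.0.0] (if ((false && true) && false) then true else false)
step 2: [delta@0.0] (if (false && false) then true else false)
step 3: [delta@0] (if false then true else false)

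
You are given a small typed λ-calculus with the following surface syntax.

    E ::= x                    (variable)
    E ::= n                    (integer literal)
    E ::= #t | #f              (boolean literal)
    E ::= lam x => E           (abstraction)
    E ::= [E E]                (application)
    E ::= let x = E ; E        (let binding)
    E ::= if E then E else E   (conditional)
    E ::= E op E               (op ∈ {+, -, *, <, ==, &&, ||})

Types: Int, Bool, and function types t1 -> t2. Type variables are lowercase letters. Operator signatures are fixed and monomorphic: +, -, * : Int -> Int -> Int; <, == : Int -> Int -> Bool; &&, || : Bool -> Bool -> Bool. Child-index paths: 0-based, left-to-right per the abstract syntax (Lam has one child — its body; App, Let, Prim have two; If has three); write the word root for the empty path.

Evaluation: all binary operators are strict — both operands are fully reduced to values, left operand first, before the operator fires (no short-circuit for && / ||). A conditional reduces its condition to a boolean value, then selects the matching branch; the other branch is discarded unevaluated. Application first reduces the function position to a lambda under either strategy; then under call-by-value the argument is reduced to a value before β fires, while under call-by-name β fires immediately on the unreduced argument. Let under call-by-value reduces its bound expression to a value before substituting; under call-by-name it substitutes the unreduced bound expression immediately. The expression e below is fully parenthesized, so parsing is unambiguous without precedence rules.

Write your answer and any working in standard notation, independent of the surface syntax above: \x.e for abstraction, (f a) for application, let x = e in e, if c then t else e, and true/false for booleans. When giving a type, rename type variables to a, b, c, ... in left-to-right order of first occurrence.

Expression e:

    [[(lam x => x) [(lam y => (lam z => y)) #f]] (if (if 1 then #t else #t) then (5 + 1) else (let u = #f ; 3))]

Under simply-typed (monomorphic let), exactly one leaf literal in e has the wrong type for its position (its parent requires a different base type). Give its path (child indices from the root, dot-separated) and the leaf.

Answer: 1.0.0 : 1

Derivation:
x : a
\x._ : a -> a
y : b
\z._ : c -> b
\y._ : b -> c -> b
  unify b -> c -> b ~ Bool -> d
  unify b ~ Bool
  unify c -> Bool ~ d
_ _ : c -> Bool
  unify a -> a ~ (c -> Bool) -> e
  unify a ~ c -> Bool
  unify c -> Bool ~ e
_ _ : c -> Bool
  unify Int ~ Bool
  FAIL: mismatch Int ~ Bool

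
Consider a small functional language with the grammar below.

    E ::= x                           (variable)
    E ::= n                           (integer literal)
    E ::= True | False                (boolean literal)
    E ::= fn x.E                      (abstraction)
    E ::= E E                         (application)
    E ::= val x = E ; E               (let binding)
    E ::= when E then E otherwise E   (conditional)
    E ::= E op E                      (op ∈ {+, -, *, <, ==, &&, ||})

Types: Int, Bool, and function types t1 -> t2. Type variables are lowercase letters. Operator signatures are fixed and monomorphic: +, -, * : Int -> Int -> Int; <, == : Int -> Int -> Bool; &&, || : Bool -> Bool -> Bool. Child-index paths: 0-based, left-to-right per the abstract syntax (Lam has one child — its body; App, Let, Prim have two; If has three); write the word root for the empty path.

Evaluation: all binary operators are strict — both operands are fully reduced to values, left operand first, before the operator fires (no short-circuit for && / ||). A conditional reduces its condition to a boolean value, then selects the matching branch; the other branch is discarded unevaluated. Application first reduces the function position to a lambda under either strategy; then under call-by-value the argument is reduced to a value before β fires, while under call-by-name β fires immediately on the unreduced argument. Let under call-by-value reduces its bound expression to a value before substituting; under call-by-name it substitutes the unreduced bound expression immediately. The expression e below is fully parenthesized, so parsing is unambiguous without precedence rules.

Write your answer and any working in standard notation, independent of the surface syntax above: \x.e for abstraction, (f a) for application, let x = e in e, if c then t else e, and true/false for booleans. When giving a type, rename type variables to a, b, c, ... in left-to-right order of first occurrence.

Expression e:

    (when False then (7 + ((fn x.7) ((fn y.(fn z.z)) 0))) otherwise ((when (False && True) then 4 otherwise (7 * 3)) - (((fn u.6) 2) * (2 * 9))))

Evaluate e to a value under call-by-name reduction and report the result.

Working:
step 0: (if false then (7 + ((\x.7) ((\y.(\z.z)) 0))) else ((if (false && true) then 4 else (7 * 3)) - (((\u.6) 2) * (2 * 9))))
step 1: [if@root] ((if (false && true) then 4 else (7 * 3)) - (((\u.6) 2) * (2 * 9)))
step 2: [delta@0.0] ((if false then 4 else (7 * 3)) - (((\u.6) 2) * (2 * 9)))
step 3: [if@0] ((7 * 3) - (((\u.6) 2) * (2 * 9)))
step 4: [delta@0] (21 - (((\u.6) 2) * (2 * 9)))
step 5: [beta@1.0] (21 - (6 * (2 * 9)))
step 6: [delta@1.1] (21 - (6 * 18))
step 7: [delta@1] (21 - 108)
step 8: [delta@root] -87

Answer: -87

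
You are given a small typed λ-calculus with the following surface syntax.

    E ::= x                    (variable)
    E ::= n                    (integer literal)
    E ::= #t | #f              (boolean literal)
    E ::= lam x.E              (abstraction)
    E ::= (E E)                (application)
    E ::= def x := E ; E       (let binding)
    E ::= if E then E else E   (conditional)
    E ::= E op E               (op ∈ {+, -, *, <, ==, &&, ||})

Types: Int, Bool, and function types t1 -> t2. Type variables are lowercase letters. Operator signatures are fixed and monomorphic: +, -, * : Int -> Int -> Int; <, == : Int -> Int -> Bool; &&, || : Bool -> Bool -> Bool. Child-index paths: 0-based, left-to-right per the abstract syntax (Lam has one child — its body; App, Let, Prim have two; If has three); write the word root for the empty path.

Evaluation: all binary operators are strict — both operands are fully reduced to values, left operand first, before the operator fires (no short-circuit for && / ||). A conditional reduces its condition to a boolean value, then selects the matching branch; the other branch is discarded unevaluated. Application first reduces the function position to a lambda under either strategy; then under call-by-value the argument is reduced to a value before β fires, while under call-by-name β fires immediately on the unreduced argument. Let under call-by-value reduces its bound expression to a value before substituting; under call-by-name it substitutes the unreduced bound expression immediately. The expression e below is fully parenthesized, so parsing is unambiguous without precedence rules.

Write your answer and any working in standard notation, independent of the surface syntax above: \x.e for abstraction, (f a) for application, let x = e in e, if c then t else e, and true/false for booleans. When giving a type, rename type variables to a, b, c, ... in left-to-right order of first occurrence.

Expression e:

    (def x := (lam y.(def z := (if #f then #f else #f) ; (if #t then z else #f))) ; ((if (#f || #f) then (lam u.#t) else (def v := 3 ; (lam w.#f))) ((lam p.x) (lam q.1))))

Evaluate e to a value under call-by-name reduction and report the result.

Working:
step 0: (let x = (\y.(let z = (if false then false else false) in (if true then z else false))) in ((if (false || false) then (\u.true) else (let v = 3 in (\w.false))) ((\p.x) (\q.1))))
step 1: [let@root] ((if (false || false) then (\u.true) else (let v = 3 in (\w.false))) ((\p.(\y.(let z = (if false then false else false) in (if true then z else false)))) (\q.1)))
step 2: [delta@0.0] ((if false then (\u.true) else (let v = 3 in (\w.false))) ((\p.(\y.(let z = (if false then false else false) in (if true then z else false)))) (\q.1)))
step 3: [if@0] ((let v = 3 in (\w.false)) ((\p.(\y.(let z = (if false then false else false) in (if true then z else false)))) (\q.1)))
step 4: [let@0] ((\w.false) ((\p.(\y.(let z = (if false then false else false) in (if true then z else false)))) (\q.1)))
step 5: [beta@root] false

Answer: false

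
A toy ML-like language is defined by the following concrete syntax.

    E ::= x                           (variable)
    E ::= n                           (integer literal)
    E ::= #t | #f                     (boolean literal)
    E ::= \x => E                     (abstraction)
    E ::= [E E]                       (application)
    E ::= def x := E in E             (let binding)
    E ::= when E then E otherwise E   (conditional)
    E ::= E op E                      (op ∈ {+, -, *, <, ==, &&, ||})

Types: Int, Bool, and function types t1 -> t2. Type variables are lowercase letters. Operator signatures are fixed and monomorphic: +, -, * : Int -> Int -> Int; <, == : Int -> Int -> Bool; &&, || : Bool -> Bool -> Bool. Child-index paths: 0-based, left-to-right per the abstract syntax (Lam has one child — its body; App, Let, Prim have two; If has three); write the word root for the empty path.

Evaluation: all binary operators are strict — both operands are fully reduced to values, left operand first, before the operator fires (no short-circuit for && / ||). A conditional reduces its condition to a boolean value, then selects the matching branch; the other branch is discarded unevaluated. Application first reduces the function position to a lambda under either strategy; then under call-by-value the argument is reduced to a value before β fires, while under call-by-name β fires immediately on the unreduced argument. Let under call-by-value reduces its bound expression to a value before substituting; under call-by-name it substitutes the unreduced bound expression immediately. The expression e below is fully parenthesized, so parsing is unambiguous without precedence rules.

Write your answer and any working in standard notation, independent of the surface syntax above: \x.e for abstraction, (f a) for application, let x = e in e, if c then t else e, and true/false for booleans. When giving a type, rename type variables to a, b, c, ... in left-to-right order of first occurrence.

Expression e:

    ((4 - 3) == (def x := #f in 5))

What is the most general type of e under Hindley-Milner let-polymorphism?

Working:
  unify Int ~ Int
  unify Int ~ Int
  unify Int ~ Int
let x : Bool
  unify Int ~ Int

Answer: Bool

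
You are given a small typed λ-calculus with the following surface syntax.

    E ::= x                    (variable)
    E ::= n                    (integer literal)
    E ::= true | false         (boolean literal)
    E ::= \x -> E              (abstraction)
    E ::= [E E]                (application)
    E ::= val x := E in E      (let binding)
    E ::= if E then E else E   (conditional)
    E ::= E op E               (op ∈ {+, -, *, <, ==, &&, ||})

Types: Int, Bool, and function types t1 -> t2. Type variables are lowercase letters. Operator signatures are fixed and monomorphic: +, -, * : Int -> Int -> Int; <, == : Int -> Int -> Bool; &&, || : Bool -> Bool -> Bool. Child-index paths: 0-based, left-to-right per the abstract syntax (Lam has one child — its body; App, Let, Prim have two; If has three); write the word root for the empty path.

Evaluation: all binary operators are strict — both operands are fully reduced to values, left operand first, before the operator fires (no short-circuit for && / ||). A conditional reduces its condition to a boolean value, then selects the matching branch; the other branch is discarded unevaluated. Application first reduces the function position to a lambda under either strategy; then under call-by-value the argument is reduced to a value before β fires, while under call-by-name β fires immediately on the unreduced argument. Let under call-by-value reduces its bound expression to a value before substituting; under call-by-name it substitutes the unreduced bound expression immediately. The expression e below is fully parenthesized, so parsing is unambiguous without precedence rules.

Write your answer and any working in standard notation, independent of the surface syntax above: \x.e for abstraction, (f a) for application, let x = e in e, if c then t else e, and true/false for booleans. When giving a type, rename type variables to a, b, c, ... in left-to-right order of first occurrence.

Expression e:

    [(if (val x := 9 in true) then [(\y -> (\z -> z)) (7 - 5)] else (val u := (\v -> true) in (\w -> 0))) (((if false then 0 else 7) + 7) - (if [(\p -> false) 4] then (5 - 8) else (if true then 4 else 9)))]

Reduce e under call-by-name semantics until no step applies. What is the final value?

Answer: 10

Derivation:
step 0: ((if (let x = 9 in true) then ((\y.(\z.z)) (7 - 5)) else (let u = (\v.true) in (\w.0))) (((if false then 0 else 7) + 7) - (if ((\p.false) 4) then (5 - 8) else (if true then 4 else 9))))
step 1: [let@0.0] ((if true then ((\y.(\z.z)) (7 - 5)) else (let u = (\v.true) in (\w.0))) (((if false then 0 else 7) + 7) - (if ((\p.false) 4) then (5 - 8) else (if true then 4 else 9))))
step 2: [if@0] (((\y.(\z.z)) (7 - 5)) (((if false then 0 else 7) + 7) - (if ((\p.false) 4) then (5 - 8) else (if true then 4 else 9))))
step 3: [beta@0] ((\z.z) (((if false then 0 else 7) + 7) - (if ((\p.false) 4) then (5 - 8) else (if true then 4 else 9))))
step 4: [beta@root] (((if false then 0 else 7) + 7) - (if ((\p.false) 4) then (5 - 8) else (if true then 4 else 9)))
step 5: [if@0.0] ((7 + 7) - (if ((\p.false) 4) then (5 - 8) else (if true then 4 else 9)))
step 6: [delta@0] (14 - (if ((\p.false) 4) then (5 - 8) else (if true then 4 else 9)))
step 7: [beta@1.0] (14 - (if false then (5 - 8) else (if true then 4 else 9)))
step 8: [if@1] (14 - (if true then 4 else 9))
step 9: [if@1] (14 - 4)
step 10: [delta@root] 10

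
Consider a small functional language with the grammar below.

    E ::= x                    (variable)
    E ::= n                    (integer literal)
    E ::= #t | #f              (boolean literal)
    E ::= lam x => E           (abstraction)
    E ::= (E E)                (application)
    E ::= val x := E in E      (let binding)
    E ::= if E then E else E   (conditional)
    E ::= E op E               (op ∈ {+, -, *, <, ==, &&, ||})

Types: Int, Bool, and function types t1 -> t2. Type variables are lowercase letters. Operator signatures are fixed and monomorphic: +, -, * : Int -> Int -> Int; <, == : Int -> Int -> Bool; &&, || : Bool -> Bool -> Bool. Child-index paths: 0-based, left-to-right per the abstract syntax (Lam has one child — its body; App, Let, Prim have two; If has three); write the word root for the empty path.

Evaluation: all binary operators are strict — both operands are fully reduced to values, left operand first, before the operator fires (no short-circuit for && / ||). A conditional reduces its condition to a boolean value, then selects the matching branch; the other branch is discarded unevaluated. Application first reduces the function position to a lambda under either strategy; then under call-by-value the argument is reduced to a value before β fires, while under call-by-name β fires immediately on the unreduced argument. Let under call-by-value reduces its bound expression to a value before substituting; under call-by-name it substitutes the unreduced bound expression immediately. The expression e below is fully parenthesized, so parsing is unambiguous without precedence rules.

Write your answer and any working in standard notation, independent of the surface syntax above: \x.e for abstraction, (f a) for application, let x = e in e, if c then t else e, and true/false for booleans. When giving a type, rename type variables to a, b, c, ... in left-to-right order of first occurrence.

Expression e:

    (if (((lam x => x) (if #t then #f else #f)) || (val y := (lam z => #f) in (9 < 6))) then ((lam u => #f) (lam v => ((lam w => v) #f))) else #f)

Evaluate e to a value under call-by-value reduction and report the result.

Answer: false

Trace:
step 0: (if (((\x.x) (if true then false else false)) || (let y = (\z.false) in (9 < 6))) then ((\u.false) (\v.((\w.v) false))) else false)
step 1: [if@0.0.1] (if (((\x.x) false) || (let y = (\z.false) in (9 < 6))) then ((\u.false) (\v.((\w.v) false))) else false)
step 2: [beta@0.0] (if (false || (let y = (\z.false) in (9 < 6))) then ((\u.false) (\v.((\w.v) false))) else false)
step 3: [let@0.1] (if (false || (9 < 6)) then ((\u.false) (\v.((\w.v) false))) else false)
step 4: [delta@0.1] (if (false || false) then ((\u.false) (\v.((\w.v) false))) else false)
step 5: [delta@0] (if false then ((\u.false) (\v.((\w.v) false))) else false)
step 6: [if@root] false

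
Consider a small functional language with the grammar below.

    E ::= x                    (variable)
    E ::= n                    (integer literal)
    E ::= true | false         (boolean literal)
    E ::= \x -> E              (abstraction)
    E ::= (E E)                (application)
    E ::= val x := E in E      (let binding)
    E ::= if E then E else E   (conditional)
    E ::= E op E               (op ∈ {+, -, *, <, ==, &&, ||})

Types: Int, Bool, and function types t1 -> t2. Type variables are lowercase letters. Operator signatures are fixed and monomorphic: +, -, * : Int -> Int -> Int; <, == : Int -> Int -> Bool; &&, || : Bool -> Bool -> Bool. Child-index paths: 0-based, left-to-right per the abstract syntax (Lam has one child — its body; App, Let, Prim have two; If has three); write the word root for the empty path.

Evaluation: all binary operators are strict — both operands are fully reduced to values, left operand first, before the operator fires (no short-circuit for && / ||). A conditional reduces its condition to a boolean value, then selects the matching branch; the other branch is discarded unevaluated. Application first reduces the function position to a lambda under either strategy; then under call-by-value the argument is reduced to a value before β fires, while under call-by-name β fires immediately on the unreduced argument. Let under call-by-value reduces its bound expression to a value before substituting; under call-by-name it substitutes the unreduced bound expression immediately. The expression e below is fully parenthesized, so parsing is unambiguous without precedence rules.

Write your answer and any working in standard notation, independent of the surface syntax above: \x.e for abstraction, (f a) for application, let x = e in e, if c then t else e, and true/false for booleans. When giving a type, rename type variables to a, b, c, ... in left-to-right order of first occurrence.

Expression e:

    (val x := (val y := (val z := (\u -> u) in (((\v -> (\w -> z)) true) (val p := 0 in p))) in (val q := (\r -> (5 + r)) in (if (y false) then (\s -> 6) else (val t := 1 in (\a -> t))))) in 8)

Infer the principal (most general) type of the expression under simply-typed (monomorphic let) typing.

Derivation:
u : a
\u._ : a -> a
let z : a -> a
z : a -> a
\w._ : c -> a -> a
\v._ : b -> c -> a -> a
  unify b -> c -> a -> a ~ Bool -> d
  unify b ~ Bool
  unify c -> a -> a ~ d
_ _ : c -> a -> a
let p : Int
p : Int
  unify c -> a -> a ~ Int -> e
  unify c ~ Int
  unify a -> a ~ e
_ _ : a -> a
let y : a -> a
  unify Int ~ Int
r : f
  unify f ~ Int
\r._ : Int -> Int
let q : Int -> Int
y : a -> a
  unify a -> a ~ Bool -> g
  unify a ~ Bool
  unify Bool ~ g
_ _ : Bool
  unify Bool ~ Bool
\s._ : h -> Int
let t : Int
t : Int
\a._ : i -> Int
  unify h -> Int ~ i -> Int
  unify h ~ i
  unify Int ~ Int
let x : i -> Int

Answer: Int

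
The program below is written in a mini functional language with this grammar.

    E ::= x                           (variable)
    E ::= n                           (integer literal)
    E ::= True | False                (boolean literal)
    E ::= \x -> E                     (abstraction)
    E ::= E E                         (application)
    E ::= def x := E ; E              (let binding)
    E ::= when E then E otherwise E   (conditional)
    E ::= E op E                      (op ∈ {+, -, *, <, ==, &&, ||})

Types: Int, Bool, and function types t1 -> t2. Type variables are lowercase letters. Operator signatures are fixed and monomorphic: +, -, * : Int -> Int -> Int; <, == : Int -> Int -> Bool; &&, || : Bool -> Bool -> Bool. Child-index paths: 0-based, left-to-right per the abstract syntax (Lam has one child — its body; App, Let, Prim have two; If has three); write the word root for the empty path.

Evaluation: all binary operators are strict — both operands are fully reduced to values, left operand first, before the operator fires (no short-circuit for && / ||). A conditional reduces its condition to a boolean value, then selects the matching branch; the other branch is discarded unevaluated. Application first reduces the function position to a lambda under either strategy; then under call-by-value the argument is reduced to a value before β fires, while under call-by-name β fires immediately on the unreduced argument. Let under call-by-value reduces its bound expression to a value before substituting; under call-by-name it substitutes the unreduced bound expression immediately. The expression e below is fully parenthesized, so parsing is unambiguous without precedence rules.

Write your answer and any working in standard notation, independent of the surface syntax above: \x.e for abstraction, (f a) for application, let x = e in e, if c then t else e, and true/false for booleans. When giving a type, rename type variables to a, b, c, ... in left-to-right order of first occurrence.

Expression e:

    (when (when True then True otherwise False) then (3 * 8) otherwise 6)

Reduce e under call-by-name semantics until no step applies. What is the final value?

Answer: 24

Working:
step 0: (if (if true then true else false) then (3 * 8) else 6)
step 1: [if@0] (if true then (3 * 8) else 6)
step 2: [if@root] (3 * 8)
step 3: [delta@root] 24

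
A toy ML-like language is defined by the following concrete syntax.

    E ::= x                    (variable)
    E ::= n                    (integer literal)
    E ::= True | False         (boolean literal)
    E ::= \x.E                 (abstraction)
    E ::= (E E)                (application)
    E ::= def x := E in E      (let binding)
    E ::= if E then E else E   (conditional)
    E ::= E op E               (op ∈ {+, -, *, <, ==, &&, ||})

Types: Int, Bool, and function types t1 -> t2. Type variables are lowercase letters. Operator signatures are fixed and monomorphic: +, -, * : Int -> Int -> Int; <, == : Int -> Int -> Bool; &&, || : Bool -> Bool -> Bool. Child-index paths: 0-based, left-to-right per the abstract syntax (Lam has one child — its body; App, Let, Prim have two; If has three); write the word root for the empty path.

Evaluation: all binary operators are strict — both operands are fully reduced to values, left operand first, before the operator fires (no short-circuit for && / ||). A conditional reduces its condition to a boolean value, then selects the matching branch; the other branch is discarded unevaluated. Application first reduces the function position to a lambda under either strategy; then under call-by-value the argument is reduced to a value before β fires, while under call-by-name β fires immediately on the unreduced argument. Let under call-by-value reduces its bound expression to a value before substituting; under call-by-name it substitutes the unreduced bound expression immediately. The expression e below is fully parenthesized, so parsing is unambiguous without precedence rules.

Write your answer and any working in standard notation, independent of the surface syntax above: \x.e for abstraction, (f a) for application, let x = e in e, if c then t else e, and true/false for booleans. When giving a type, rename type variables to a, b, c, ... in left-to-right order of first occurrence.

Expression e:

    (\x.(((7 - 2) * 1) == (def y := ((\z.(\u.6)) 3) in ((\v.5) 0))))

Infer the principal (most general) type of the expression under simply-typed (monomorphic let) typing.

Answer: a -> Bool

Derivation:
  unify Int ~ Int
  unify Int ~ Int
  unify Int ~ Int
  unify Int ~ Int
  unify Int ~ Int
\u._ : c -> Int
\z._ : b -> c -> Int
  unify b -> c -> Int ~ Int -> d
  unify b ~ Int
  unify c -> Int ~ d
_ _ : c -> Int
let y : c -> Int
\v._ : e -> Int
  unify e -> Int ~ Int -> f
  unify e ~ Int
  unify Int ~ f
_ _ : Int
  unify Int ~ Int
\x._ : a -> Bool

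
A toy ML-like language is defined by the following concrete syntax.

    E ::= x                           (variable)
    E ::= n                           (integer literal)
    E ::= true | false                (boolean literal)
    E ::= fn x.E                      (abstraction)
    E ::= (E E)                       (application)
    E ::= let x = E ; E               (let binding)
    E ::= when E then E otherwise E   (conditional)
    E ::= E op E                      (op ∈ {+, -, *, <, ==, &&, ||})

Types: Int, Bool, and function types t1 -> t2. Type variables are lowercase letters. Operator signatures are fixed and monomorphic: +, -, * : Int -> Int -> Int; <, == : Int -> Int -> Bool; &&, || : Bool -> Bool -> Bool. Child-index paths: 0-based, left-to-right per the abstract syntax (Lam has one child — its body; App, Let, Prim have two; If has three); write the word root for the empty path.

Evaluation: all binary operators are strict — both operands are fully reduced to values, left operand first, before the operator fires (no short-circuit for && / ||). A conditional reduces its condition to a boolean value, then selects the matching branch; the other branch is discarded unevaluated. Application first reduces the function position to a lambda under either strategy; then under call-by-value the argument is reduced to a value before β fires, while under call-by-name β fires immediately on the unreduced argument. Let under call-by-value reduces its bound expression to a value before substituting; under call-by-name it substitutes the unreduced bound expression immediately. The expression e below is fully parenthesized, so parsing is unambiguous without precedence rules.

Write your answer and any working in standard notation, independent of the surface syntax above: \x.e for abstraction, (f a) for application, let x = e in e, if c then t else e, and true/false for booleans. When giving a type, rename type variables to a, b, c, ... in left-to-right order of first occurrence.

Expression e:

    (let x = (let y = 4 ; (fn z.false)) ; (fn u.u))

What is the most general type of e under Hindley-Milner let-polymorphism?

Working:
let y : Int
\z._ : a -> Bool
let x : forall. a -> Bool
u : b
\u._ : b -> b

Answer: a -> a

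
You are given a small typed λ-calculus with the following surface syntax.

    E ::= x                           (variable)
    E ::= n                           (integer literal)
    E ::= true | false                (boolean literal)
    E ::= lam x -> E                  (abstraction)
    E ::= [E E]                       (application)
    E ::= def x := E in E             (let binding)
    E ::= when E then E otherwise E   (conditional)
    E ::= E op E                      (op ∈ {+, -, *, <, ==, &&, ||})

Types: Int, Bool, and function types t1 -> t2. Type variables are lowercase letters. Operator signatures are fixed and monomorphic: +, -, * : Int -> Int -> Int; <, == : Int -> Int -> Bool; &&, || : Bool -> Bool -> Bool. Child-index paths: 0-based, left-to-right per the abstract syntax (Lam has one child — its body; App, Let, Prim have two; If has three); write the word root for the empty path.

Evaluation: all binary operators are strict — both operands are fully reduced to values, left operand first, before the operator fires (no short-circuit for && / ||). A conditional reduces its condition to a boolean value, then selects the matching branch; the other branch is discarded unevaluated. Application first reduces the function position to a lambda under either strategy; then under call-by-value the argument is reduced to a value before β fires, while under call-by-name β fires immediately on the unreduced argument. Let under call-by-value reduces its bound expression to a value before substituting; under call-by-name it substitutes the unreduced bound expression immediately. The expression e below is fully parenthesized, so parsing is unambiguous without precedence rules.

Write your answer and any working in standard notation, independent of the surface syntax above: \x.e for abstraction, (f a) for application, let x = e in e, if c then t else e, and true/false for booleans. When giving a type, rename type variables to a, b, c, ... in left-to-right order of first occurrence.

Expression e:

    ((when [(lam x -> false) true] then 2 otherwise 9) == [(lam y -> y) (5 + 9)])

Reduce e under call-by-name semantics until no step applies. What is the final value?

Working:
step 0: ((if ((\x.false) true) then 2 else 9) == ((\y.y) (5 + 9)))
step 1: [beta@0.0] ((if false then 2 else 9) == ((\y.y) (5 + 9)))
step 2: [if@0] (9 == ((\y.y) (5 + 9)))
step 3: [beta@1] (9 == (5 + 9))
step 4: [delta@1] (9 == 14)
step 5: [delta@root] false

Answer: false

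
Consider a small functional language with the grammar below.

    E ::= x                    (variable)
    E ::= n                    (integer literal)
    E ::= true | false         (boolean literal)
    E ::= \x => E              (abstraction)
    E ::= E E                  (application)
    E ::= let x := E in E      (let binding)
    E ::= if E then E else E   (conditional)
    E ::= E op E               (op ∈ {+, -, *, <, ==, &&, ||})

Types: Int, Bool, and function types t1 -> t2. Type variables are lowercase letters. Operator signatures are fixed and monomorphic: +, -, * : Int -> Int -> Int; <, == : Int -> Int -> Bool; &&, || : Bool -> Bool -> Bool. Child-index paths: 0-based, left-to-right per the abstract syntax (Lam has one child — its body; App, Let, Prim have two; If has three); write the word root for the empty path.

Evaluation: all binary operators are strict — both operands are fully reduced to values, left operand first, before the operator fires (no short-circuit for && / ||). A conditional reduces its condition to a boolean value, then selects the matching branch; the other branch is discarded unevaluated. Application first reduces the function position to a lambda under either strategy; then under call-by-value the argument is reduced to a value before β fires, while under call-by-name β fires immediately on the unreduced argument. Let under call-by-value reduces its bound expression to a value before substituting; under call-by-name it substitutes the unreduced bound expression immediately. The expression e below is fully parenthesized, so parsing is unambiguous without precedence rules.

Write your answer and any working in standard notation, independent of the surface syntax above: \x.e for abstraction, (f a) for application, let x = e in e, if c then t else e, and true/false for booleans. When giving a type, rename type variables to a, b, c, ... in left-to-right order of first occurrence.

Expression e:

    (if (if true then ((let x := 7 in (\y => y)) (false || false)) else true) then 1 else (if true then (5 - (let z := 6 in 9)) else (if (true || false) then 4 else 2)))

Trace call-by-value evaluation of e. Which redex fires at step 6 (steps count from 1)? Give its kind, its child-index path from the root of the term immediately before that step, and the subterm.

Working:
step 0: (if (if true then ((let x = 7 in (\y.y)) (false || false)) else true) then 1 else (if true then (5 - (let z = 6 in 9)) else (if (true || false) then 4 else 2)))
step 1: [if@0] (if ((let x = 7 in (\y.y)) (false || false)) then 1 else (if true then (5 - (let z = 6 in 9)) else (if (true || false) then 4 else 2)))
step 2: [let@0.0] (if ((\y.y) (false || false)) then 1 else (if true then (5 - (let z = 6 in 9)) else (if (true || false) then 4 else 2)))
step 3: [delta@0.1] (if ((\y.y) false) then 1 else (if true then (5 - (let z = 6 in 9)) else (if (true || false) then 4 else 2)))
step 4: [beta@0] (if false then 1 else (if true then (5 - (let z = 6 in 9)) else (if (true || false) then 4 else 2)))
step 5: [if@root] (if true then (5 - (let z = 6 in 9)) else (if (true || false) then 4 else 2))
step 6: [if@root] (5 - (let z = 6 in 9))

Answer: if at root : (if true then (5 - (let z = 6 in 9)) else (if (true || false) then 4 else 2))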